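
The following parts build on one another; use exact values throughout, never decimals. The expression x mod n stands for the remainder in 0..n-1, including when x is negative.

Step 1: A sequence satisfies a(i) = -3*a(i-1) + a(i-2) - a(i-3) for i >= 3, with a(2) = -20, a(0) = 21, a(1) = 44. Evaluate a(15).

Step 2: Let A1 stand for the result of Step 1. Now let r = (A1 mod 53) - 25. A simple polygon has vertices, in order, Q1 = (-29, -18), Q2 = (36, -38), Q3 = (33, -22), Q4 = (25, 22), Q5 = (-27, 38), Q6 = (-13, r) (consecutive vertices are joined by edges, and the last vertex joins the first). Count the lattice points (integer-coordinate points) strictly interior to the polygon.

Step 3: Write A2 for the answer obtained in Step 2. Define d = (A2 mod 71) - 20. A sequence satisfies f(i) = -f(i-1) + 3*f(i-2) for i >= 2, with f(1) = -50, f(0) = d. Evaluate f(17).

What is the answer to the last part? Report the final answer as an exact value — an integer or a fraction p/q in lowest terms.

Step 1: a(3) = -3*(-20) + 1*(44) - 1*(21) = 83; iterating: a(3)=83, a(4)=-313, a(5)=1042, a(6)=-3522, a(7)=11921, a(8)=-40327, a(9)=136424, a(10)=-461520, a(11)=1561311, a(12)=-5281877, a(13)=17868462, a(14)=-60448574, a(15)=204496061; answer 204496061
Step 2: A1 = 204496061; r = -12; cross terms: (-29*-38 - 36*-18)=1750, (36*-22 - 33*-38)=462, (33*22 - 25*-22)=1276, (25*38 - -27*22)=1544, (-27*-12 - -13*38)=818, (-13*-18 - -29*-12)=-114; twice the area = |5736| = 5736; area = 2868; boundary points = 5 + 1 + 4 + 4 + 2 + 2 = 18; strictly interior points = area - boundary/2 + 1 = 2860; answer 2860
Step 3: A2 = 2860; d = 0; f(2) = -1*(-50) + 3*(0) = 50; iterating: f(2)=50, f(3)=-200, f(4)=350, f(5)=-950, f(6)=2000, f(7)=-4850, f(8)=10850, f(9)=-25400, f(10)=57950, f(11)=-134150, f(12)=308000, f(13)=-710450, f(14)=1634450, f(15)=-3765800, f(16)=8669150, f(17)=-19966550; answer -19966550

-19966550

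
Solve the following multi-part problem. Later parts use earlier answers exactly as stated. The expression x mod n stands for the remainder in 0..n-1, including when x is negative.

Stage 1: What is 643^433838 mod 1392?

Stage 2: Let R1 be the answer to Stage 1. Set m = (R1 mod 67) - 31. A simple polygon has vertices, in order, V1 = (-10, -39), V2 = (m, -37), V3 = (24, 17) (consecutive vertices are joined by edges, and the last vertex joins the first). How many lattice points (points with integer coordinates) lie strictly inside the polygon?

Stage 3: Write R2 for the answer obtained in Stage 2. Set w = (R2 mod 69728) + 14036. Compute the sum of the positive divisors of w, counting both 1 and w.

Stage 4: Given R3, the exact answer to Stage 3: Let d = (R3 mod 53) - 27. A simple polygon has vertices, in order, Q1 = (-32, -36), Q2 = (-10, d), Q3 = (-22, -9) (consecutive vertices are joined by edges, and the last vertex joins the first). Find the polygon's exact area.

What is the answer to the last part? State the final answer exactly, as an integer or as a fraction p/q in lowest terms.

77

Stage 1: squarings mod 1392: 643^1=643, 643^2=25, 643^4=625, 643^8=865, 643^16=721, 643^32=625, 643^64=865, 643^128=721, 643^256=625, 643^512=865, 643^1024=721, 643^2048=625, 643^4096=865, 643^8192=721, 643^16384=625, 643^32768=865, 643^65536=721, 643^131072=625, 643^262144=865; 643^433838 = 643^2 * 643^4 * 643^8 * 643^32 * 643^128 * 643^512 * 643^1024 * 643^2048 * 643^4096 * 643^32768 * 643^131072 * 643^262144 = 313 (mod 1392); answer 313
Stage 2: R1 = 313; m = 14; cross terms: (-10*-37 - 14*-39)=916, (14*17 - 24*-37)=1126, (24*-39 - -10*17)=-766; twice the area = |1276| = 1276; area = 638; boundary points = 2 + 2 + 2 = 6; strictly interior points = area - boundary/2 + 1 = 636; answer 636
Stage 3: R2 = 636; w = 14672; 14672 = 2^4 * 7 * 131; sigma = (1 + 2 + 4 + 8 + 16) * (1 + 7) * (1 + 131) = 31 * 8 * 132 = 32736; answer 32736
Stage 4: R3 = 32736; d = 8; cross terms: (-32*8 - -10*-36)=-616, (-10*-9 - -22*8)=266, (-22*-36 - -32*-9)=504; twice the area = |154| = 154; area = 77; answer 77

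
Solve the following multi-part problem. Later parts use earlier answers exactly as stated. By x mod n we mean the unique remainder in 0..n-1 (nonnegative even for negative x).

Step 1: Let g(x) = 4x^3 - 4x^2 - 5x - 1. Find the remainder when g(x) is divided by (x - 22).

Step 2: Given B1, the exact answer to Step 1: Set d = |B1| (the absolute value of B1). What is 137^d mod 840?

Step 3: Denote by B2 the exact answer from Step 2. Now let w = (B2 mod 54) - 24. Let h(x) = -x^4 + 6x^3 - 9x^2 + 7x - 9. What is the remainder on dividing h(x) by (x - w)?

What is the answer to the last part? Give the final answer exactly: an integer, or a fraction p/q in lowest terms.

Step 1: remainder = value at the root: 4*(22)^3 - 4*(22)^2 - 5*(22)^1 - 1 = (42592) + (-1936) + (-110) + (-1) = 40545; answer 40545
Step 2: B1 = 40545; d = 40545; squarings mod 840: 137^1=137, 137^2=289, 137^4=361, 137^8=121, 137^16=361, 137^32=121, 137^64=361, 137^128=121, 137^256=361, 137^512=121, 137^1024=361, 137^2048=121, 137^4096=361, 137^8192=121, 137^16384=361, 137^32768=121; 137^40545 = 137^1 * 137^32 * 137^64 * 137^512 * 137^1024 * 137^2048 * 137^4096 * 137^32768 = 617 (mod 840); answer 617
Step 3: B2 = 617; w = -1; remainder = value at the root: -1*(-1)^4 + 6*(-1)^3 - 9*(-1)^2 + 7*(-1)^1 - 9 = (-1) + (-6) + (-9) + (-7) + (-9) = -32; answer -32

-32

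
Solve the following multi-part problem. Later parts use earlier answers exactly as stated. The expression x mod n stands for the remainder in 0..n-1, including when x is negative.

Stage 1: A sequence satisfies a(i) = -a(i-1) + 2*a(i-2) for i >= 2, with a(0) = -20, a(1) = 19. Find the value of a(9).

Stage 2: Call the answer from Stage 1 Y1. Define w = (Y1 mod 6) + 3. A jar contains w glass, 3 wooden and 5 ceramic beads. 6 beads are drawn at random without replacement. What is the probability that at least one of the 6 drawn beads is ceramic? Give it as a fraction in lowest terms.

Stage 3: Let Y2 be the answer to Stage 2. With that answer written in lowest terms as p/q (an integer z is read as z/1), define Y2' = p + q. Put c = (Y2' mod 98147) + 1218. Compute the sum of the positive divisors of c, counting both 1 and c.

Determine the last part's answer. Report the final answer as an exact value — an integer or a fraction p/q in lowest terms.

1482

Stage 1: a(2) = -1*(19) + 2*(-20) = -59; iterating: a(2)=-59, a(3)=97, a(4)=-215, a(5)=409, a(6)=-839, a(7)=1657, a(8)=-3335, a(9)=6649; answer 6649
Stage 2: Y1 = 6649; w = 4; total draws C(12,6) = 924; complement C(7,6) = 7; favorable 924 - 7 = 917; P = 131/132; answer 131/132
Stage 3: Y2 = 131/132; threaded value p + q = 263; c = 1481; 1481 is prime, so its only divisors are 1 and 1481; sigma = 1 + 1481 = 1482; answer 1482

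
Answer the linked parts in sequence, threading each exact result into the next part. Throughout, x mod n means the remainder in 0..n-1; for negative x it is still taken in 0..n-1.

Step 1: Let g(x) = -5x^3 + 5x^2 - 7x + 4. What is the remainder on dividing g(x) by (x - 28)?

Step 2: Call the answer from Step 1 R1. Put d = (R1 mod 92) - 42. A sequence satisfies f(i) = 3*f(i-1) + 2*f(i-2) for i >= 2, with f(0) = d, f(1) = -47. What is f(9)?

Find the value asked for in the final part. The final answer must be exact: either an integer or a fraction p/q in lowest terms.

Step 1: remainder = value at the root: -5*(28)^3 + 5*(28)^2 - 7*(28)^1 + 4 = (-109760) + (3920) + (-196) + (4) = -106032; answer -106032
Step 2: R1 = -106032; d = 2; f(2) = 3*(-47) + 2*(2) = -137; iterating: f(2)=-137, f(3)=-505, f(4)=-1789, f(5)=-6377, f(6)=-22709, f(7)=-80881, f(8)=-288061, f(9)=-1025945; answer -1025945

-1025945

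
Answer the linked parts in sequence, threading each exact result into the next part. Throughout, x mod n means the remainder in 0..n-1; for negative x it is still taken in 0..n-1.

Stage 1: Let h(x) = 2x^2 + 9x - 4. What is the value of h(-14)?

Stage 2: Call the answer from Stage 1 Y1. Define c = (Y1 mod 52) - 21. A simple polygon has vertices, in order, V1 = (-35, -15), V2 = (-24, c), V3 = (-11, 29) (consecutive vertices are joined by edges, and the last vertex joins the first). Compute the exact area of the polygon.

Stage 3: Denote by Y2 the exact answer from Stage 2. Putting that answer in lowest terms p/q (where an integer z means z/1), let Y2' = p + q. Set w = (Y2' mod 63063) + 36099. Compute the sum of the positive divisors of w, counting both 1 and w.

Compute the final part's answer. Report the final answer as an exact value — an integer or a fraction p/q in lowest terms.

87408

Stage 1: 2*(-14)^2 + 9*(-14)^1 - 4 = (392) + (-126) + (-4) = 262; answer 262
Stage 2: Y1 = 262; c = -19; cross terms: (-35*-19 - -24*-15)=305, (-24*29 - -11*-19)=-905, (-11*-15 - -35*29)=1180; twice the area = |580| = 580; area = 290; answer 290
Stage 3: Y2 = 290; threaded value p + q = 291; w = 36390; 36390 = 2 * 3 * 5 * 1213; sigma = (1 + 2) * (1 + 3) * (1 + 5) * (1 + 1213) = 3 * 4 * 6 * 1214 = 87408; answer 87408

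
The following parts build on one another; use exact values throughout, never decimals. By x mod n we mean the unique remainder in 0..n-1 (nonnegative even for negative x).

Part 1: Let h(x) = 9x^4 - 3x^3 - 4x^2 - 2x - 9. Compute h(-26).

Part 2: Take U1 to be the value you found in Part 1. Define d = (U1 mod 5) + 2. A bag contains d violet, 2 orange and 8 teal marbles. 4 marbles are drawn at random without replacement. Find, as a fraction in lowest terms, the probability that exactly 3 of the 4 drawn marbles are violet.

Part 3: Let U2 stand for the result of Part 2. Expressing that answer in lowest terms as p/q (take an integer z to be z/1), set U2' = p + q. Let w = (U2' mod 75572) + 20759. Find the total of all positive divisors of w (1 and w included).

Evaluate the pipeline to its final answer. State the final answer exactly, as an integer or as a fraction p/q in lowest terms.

Part 1: 9*(-26)^4 - 3*(-26)^3 - 4*(-26)^2 - 2*(-26)^1 - 9 = (4112784) + (52728) + (-2704) + (52) + (-9) = 4162851; answer 4162851
Part 2: U1 = 4162851; d = 3; total draws C(13,4) = 715; favorable C(3,3)*C(10,1) = 10; P = 2/143; answer 2/143
Part 3: U2 = 2/143; threaded value p + q = 145; w = 20904; 20904 = 2^3 * 3 * 13 * 67; sigma = (1 + 2 + 4 + 8) * (1 + 3) * (1 + 13) * (1 + 67) = 15 * 4 * 14 * 68 = 57120; answer 57120

57120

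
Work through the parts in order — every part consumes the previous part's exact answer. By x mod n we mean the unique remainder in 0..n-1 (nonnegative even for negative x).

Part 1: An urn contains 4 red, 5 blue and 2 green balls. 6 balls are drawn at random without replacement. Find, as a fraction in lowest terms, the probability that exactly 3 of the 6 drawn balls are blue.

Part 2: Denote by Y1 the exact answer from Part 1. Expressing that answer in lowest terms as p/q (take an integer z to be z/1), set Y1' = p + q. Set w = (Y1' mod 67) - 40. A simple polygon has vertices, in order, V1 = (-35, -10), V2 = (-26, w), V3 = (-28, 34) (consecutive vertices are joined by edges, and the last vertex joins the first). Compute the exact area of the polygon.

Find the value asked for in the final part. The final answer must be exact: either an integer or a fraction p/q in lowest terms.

Part 1: total draws C(11,6) = 462; favorable C(5,3)*C(6,3) = 200; P = 100/231; answer 100/231
Part 2: Y1 = 100/231; threaded value p + q = 331; w = 23; cross terms: (-35*23 - -26*-10)=-1065, (-26*34 - -28*23)=-240, (-28*-10 - -35*34)=1470; twice the area = |165| = 165; area = 165/2; answer 165/2

165/2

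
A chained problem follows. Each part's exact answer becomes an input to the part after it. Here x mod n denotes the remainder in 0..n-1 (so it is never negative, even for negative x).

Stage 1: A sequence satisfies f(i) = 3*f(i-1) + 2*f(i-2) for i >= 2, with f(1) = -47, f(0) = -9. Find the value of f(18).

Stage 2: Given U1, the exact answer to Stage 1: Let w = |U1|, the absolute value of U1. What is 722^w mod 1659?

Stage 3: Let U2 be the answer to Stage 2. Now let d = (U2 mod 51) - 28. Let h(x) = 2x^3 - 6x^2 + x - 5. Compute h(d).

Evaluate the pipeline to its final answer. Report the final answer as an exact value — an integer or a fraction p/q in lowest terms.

-18425

Stage 1: f(2) = 3*(-47) + 2*(-9) = -159; iterating: f(2)=-159, f(3)=-571, f(4)=-2031, f(5)=-7235, f(6)=-25767, f(7)=-91771, f(8)=-326847, f(9)=-1164083, f(10)=-4145943, f(11)=-14765995, f(12)=-52589871, f(13)=-187301603, f(14)=-667084551, f(15)=-2375856859, f(16)=-8461739679, f(17)=-30136932755, f(18)=-107334277623; answer -107334277623
Stage 2: U1 = -107334277623; w = 107334277623; squarings mod 1659: 722^1=722, 722^2=358, 722^4=421, 722^8=1387, 722^16=988, 722^32=652, 722^64=400, 722^128=736, 722^256=862, 722^512=1471, 722^1024=505, 722^2048=1198, 722^4096=169, 722^8192=358, 722^16384=421, 722^32768=1387, 722^65536=988, 722^131072=652, 722^262144=400, 722^524288=736, 722^1048576=862, 722^2097152=1471, 722^4194304=505, 722^8388608=1198, 722^16777216=169, 722^33554432=358, 722^67108864=421, 722^134217728=1387, 722^268435456=988, 722^536870912=652, 722^1073741824=400, 722^2147483648=736, 722^4294967296=862, 722^8589934592=1471, 722^17179869184=505, 722^34359738368=1198, 722^68719476736=169; 722^107334277623 = 722^1 * 722^2 * 722^4 * 722^16 * 722^32 * 722^64 * 722^128 * 722^256 * 722^2048 * 722^4096 * 722^65536 * 722^131072 * 722^262144 * 722^524288 * 722^1048576 * 722^8388608 * 722^16777216 * 722^67108864 * 722^134217728 * 722^268435456 * 722^536870912 * 722^1073741824 * 722^2147483648 * 722^34359738368 * 722^68719476736 = 1079 (mod 1659); answer 1079
Stage 3: U2 = 1079; d = -20; 2*(-20)^3 - 6*(-20)^2 + 1*(-20)^1 - 5 = (-16000) + (-2400) + (-20) + (-5) = -18425; answer -18425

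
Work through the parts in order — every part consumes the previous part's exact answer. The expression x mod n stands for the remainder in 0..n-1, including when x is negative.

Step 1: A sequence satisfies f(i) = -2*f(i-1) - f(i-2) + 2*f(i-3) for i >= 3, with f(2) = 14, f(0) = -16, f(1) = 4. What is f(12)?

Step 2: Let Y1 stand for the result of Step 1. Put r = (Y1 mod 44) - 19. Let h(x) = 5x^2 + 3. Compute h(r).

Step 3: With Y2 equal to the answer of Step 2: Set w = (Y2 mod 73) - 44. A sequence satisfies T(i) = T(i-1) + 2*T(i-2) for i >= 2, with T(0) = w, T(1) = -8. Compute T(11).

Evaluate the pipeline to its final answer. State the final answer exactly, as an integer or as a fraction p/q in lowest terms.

-4782

Step 1: f(3) = -2*(14) - 1*(4) + 2*(-16) = -64; iterating: f(3)=-64, f(4)=122, f(5)=-152, f(6)=54, f(7)=288, f(8)=-934, f(9)=1688, f(10)=-1866, f(11)=176, f(12)=4890; answer 4890
Step 2: Y1 = 4890; r = -13; 5*(-13)^2 + 3 = (845) + (3) = 848; answer 848
Step 3: Y2 = 848; w = 1; T(2) = 1*(-8) + 2*(1) = -6; iterating: T(2)=-6, T(3)=-22, T(4)=-34, T(5)=-78, T(6)=-146, T(7)=-302, T(8)=-594, T(9)=-1198, T(10)=-2386, T(11)=-4782; answer -4782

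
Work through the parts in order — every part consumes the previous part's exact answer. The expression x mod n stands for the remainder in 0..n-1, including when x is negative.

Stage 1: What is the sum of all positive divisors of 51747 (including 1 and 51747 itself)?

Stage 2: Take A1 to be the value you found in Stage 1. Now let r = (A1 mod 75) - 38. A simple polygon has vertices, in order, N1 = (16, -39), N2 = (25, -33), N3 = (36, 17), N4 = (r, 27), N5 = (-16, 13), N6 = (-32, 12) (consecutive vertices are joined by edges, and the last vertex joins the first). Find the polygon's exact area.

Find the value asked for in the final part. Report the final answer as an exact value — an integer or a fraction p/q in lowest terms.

Stage 1: 51747 = 3 * 47 * 367; sigma = (1 + 3) * (1 + 47) * (1 + 367) = 4 * 48 * 368 = 70656; answer 70656
Stage 2: A1 = 70656; r = -32; cross terms: (16*-33 - 25*-39)=447, (25*17 - 36*-33)=1613, (36*27 - -32*17)=1516, (-32*13 - -16*27)=16, (-16*12 - -32*13)=224, (-32*-39 - 16*12)=1056; twice the area = |4872| = 4872; area = 2436; answer 2436

2436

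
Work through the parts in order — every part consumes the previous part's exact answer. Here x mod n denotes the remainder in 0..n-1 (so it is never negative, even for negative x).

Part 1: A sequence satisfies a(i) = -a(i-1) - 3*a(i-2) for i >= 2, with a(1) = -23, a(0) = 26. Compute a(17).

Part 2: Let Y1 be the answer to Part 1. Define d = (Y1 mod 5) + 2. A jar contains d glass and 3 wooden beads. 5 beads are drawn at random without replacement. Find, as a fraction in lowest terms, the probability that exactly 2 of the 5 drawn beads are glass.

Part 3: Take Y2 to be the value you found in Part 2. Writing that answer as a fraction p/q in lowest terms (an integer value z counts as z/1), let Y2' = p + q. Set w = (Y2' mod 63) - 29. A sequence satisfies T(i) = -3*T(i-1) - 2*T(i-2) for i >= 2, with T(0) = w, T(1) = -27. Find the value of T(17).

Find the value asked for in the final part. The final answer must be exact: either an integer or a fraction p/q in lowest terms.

-6160317

Part 1: a(2) = -1*(-23) - 3*(26) = -55; iterating: a(2)=-55, a(3)=124, a(4)=41, a(5)=-413, a(6)=290, a(7)=949, a(8)=-1819, a(9)=-1028, a(10)=6485, a(11)=-3401, a(12)=-16054, a(13)=26257, a(14)=21905, a(15)=-100676, a(16)=34961, a(17)=267067; answer 267067
Part 2: Y1 = 267067; d = 4; total draws C(7,5) = 21; favorable C(4,2)*C(3,3) = 6; P = 2/7; answer 2/7
Part 3: Y2 = 2/7; threaded value p + q = 9; w = -20; T(2) = -3*(-27) - 2*(-20) = 121; iterating: T(2)=121, T(3)=-309, T(4)=685, T(5)=-1437, T(6)=2941, T(7)=-5949, T(8)=11965, T(9)=-23997, T(10)=48061, T(11)=-96189, T(12)=192445, T(13)=-384957, T(14)=769981, T(15)=-1540029, T(16)=3080125, T(17)=-6160317; answer -6160317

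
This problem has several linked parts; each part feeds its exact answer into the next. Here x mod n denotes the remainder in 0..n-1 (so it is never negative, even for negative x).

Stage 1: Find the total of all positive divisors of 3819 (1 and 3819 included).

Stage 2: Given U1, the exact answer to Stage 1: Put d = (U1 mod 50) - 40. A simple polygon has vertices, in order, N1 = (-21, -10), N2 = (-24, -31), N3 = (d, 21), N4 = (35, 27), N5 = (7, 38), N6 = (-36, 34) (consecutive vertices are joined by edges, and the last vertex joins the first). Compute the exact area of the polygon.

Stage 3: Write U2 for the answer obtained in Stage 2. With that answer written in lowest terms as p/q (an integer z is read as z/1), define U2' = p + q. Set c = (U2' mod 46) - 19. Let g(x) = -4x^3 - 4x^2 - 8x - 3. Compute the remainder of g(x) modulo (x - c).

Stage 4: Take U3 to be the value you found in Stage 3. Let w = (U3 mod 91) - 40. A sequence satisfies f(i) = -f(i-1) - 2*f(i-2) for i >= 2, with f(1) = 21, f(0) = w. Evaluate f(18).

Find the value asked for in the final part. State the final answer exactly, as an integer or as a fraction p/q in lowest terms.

Stage 1: 3819 = 3 * 19 * 67; sigma = (1 + 3) * (1 + 19) * (1 + 67) = 4 * 20 * 68 = 5440; answer 5440
Stage 2: U1 = 5440; d = 0; cross terms: (-21*-31 - -24*-10)=411, (-24*21 - 0*-31)=-504, (0*27 - 35*21)=-735, (35*38 - 7*27)=1141, (7*34 - -36*38)=1606, (-36*-10 - -21*34)=1074; twice the area = |2993| = 2993; area = 2993/2; answer 2993/2
Stage 3: U2 = 2993/2; threaded value p + q = 2995; c = -14; remainder = value at the root: -4*(-14)^3 - 4*(-14)^2 - 8*(-14)^1 - 3 = (10976) + (-784) + (112) + (-3) = 10301; answer 10301
Stage 4: U3 = 10301; w = -22; f(2) = -1*(21) - 2*(-22) = 23; iterating: f(2)=23, f(3)=-65, f(4)=19, f(5)=111, f(6)=-149, f(7)=-73, f(8)=371, f(9)=-225, f(10)=-517, f(11)=967, f(12)=67, f(13)=-2001, f(14)=1867, f(15)=2135, f(16)=-5869, f(17)=1599, f(18)=10139; answer 10139

10139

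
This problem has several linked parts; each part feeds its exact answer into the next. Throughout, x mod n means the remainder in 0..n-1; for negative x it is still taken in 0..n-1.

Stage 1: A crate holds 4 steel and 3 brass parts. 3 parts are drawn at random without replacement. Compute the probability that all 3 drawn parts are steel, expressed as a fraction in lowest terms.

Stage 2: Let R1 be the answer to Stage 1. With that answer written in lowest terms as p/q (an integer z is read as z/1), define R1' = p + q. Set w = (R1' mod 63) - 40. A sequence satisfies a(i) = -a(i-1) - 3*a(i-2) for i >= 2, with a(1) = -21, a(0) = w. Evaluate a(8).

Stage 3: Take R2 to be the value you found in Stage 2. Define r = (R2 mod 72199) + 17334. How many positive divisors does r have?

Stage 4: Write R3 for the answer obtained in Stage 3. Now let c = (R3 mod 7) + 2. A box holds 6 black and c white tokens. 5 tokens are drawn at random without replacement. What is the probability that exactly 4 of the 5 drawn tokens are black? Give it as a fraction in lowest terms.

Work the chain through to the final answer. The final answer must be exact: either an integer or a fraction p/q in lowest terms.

Stage 1: total draws C(7,3) = 35; favorable C(4,3) = 4; P = 4/35; answer 4/35
Stage 2: R1 = 4/35; threaded value p + q = 39; w = -1; a(2) = -1*(-21) - 3*(-1) = 24; iterating: a(2)=24, a(3)=39, a(4)=-111, a(5)=-6, a(6)=339, a(7)=-321, a(8)=-696; answer -696
Stage 3: R2 = -696; r = 88837; 88837 = 7^4 * 37; number of divisors = (4+1) * (1+1) = 10; answer 10
Stage 4: R3 = 10; c = 5; total draws C(11,5) = 462; favorable C(6,4)*C(5,1) = 75; P = 25/154; answer 25/154

25/154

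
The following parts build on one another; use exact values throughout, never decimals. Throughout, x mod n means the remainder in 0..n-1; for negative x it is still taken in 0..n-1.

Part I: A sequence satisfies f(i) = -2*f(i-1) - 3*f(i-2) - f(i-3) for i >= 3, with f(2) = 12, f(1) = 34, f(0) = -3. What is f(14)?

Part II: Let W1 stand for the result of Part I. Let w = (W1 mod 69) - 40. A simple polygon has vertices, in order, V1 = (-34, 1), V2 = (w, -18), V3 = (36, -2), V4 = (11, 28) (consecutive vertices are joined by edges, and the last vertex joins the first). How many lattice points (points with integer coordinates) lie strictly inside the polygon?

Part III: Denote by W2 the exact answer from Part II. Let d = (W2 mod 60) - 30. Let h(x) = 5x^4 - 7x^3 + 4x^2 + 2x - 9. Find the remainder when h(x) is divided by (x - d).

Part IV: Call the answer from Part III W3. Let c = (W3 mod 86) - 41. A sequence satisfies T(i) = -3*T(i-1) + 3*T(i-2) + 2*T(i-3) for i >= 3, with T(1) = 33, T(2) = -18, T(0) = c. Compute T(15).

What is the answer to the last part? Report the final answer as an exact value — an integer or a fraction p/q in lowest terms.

Part I: f(3) = -2*(12) - 3*(34) - 1*(-3) = -123; iterating: f(3)=-123, f(4)=176, f(5)=5, f(6)=-415, f(7)=639, f(8)=-38, f(9)=-1426, f(10)=2327, f(11)=-338, f(12)=-4879, f(13)=8445, f(14)=-1915; answer -1915
Part II: W1 = -1915; w = -23; cross terms: (-34*-18 - -23*1)=635, (-23*-2 - 36*-18)=694, (36*28 - 11*-2)=1030, (11*1 - -34*28)=963; twice the area = |3322| = 3322; area = 1661; boundary points = 1 + 1 + 5 + 9 = 16; strictly interior points = area - boundary/2 + 1 = 1654; answer 1654
Part III: W2 = 1654; d = 4; remainder = value at the root: 5*(4)^4 - 7*(4)^3 + 4*(4)^2 + 2*(4)^1 - 9 = (1280) + (-448) + (64) + (8) + (-9) = 895; answer 895
Part IV: W3 = 895; c = -6; T(3) = -3*(-18) + 3*(33) + 2*(-6) = 141; iterating: T(3)=141, T(4)=-411, T(5)=1620, T(6)=-5811, T(7)=21471, T(8)=-78606, T(9)=288609, T(10)=-1058703, T(11)=3884724, T(12)=-14253063, T(13)=52295955, T(14)=-191877606, T(15)=704014557; answer 704014557

704014557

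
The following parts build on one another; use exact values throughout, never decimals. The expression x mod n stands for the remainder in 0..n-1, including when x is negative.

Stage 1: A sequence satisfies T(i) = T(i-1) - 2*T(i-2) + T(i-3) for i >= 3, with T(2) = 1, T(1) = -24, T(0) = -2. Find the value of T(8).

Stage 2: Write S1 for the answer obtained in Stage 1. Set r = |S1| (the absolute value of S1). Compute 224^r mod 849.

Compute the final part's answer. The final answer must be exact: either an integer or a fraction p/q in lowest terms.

742

Stage 1: T(3) = 1*(1) - 2*(-24) + 1*(-2) = 47; iterating: T(3)=47, T(4)=21, T(5)=-72, T(6)=-67, T(7)=98, T(8)=160; answer 160
Stage 2: S1 = 160; r = 160; squarings mod 849: 224^1=224, 224^2=85, 224^4=433, 224^8=709, 224^16=73, 224^32=235, 224^64=40, 224^128=751; 224^160 = 224^32 * 224^128 = 742 (mod 849); answer 742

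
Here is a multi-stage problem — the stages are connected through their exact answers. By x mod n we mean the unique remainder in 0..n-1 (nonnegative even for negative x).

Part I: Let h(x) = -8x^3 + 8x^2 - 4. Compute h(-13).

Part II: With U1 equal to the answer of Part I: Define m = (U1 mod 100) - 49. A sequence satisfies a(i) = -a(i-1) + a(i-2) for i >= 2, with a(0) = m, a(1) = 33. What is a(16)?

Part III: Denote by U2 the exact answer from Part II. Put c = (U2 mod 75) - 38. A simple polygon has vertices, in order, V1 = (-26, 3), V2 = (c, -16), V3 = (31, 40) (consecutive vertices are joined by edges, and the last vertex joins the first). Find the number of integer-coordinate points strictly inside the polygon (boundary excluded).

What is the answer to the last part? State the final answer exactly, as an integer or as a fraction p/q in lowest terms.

852

Part I: -8*(-13)^3 + 8*(-13)^2 - 4 = (17576) + (1352) + (-4) = 18924; answer 18924
Part II: U1 = 18924; m = -25; a(2) = -1*(33) + 1*(-25) = -58; iterating: a(2)=-58, a(3)=91, a(4)=-149, a(5)=240, a(6)=-389, a(7)=629, a(8)=-1018, a(9)=1647, a(10)=-2665, a(11)=4312, a(12)=-6977, a(13)=11289, a(14)=-18266, a(15)=29555, a(16)=-47821; answer -47821
Part III: U2 = -47821; c = -9; cross terms: (-26*-16 - -9*3)=443, (-9*40 - 31*-16)=136, (31*3 - -26*40)=1133; twice the area = |1712| = 1712; area = 856; boundary points = 1 + 8 + 1 = 10; strictly interior points = area - boundary/2 + 1 = 852; answer 852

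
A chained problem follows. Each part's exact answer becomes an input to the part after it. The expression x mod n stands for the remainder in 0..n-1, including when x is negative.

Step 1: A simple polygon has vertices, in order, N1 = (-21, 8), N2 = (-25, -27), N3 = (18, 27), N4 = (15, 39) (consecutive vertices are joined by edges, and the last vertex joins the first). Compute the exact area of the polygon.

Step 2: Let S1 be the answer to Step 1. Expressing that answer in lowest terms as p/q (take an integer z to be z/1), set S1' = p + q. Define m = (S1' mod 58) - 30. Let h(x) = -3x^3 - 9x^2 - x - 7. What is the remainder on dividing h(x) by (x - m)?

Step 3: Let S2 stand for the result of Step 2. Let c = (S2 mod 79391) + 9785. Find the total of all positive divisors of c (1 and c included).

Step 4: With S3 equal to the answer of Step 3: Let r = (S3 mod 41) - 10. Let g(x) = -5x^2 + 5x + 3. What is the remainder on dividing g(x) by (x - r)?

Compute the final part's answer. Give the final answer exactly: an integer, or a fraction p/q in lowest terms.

Step 1: cross terms: (-21*-27 - -25*8)=767, (-25*27 - 18*-27)=-189, (18*39 - 15*27)=297, (15*8 - -21*39)=939; twice the area = |1814| = 1814; area = 907; answer 907
Step 2: S1 = 907; threaded value p + q = 908; m = 8; remainder = value at the root: -3*(8)^3 - 9*(8)^2 - 1*(8)^1 - 7 = (-1536) + (-576) + (-8) + (-7) = -2127; answer -2127
Step 3: S2 = -2127; c = 87049; 87049 is prime, so its only divisors are 1 and 87049; sigma = 1 + 87049 = 87050; answer 87050
Step 4: S3 = 87050; r = -3; remainder = value at the root: -5*(-3)^2 + 5*(-3)^1 + 3 = (-45) + (-15) + (3) = -57; answer -57

-57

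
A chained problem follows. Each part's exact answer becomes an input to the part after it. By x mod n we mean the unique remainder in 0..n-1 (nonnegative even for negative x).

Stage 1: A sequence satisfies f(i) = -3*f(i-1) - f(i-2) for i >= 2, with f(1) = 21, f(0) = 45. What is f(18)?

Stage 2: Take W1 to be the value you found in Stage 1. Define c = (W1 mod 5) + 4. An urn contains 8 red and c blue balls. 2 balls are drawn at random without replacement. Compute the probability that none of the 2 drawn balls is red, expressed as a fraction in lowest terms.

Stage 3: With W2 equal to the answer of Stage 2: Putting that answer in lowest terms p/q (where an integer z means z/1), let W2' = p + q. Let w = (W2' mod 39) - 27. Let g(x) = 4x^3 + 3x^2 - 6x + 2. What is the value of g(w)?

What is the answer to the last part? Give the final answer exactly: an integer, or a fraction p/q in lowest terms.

Stage 1: f(2) = -3*(21) - 1*(45) = -108; iterating: f(2)=-108, f(3)=303, f(4)=-801, f(5)=2100, f(6)=-5499, f(7)=14397, f(8)=-37692, f(9)=98679, f(10)=-258345, f(11)=676356, f(12)=-1770723, f(13)=4635813, f(14)=-12136716, f(15)=31774335, f(16)=-83186289, f(17)=217784532, f(18)=-570167307; answer -570167307
Stage 2: W1 = -570167307; c = 7; total draws C(15,2) = 105; favorable C(7,2) = 21; P = 1/5; answer 1/5
Stage 3: W2 = 1/5; threaded value p + q = 6; w = -21; 4*(-21)^3 + 3*(-21)^2 - 6*(-21)^1 + 2 = (-37044) + (1323) + (126) + (2) = -35593; answer -35593

-35593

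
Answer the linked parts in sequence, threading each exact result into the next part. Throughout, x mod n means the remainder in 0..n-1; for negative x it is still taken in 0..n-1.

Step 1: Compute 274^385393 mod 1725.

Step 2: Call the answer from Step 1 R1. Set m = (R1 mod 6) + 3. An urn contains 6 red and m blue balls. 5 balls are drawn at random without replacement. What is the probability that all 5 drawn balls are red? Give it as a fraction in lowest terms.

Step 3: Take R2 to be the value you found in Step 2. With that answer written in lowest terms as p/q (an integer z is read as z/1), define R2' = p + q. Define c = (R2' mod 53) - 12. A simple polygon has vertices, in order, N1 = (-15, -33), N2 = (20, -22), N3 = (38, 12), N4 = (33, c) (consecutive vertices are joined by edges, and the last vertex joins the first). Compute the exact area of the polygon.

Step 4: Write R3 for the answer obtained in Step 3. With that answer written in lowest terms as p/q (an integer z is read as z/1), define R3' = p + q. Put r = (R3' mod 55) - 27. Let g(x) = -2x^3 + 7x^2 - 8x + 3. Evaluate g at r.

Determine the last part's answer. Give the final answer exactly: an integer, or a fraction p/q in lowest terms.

6975

Step 1: squarings mod 1725: 274^1=274, 274^2=901, 274^4=1051, 274^8=601, 274^16=676, 274^32=1576, 274^64=1501, 274^128=151, 274^256=376, 274^512=1651, 274^1024=301, 274^2048=901, 274^4096=1051, 274^8192=601, 274^16384=676, 274^32768=1576, 274^65536=1501, 274^131072=151, 274^262144=376; 274^385393 = 274^1 * 274^16 * 274^32 * 274^64 * 274^256 * 274^8192 * 274^16384 * 274^32768 * 274^65536 * 274^262144 = 1699 (mod 1725); answer 1699
Step 2: R1 = 1699; m = 4; total draws C(10,5) = 252; favorable C(6,5) = 6; P = 1/42; answer 1/42
Step 3: R2 = 1/42; threaded value p + q = 43; c = 31; cross terms: (-15*-22 - 20*-33)=990, (20*12 - 38*-22)=1076, (38*31 - 33*12)=782, (33*-33 - -15*31)=-624; twice the area = |2224| = 2224; area = 1112; answer 1112
Step 4: R3 = 1112; threaded value p + q = 1113; r = -14; -2*(-14)^3 + 7*(-14)^2 - 8*(-14)^1 + 3 = (5488) + (1372) + (112) + (3) = 6975; answer 6975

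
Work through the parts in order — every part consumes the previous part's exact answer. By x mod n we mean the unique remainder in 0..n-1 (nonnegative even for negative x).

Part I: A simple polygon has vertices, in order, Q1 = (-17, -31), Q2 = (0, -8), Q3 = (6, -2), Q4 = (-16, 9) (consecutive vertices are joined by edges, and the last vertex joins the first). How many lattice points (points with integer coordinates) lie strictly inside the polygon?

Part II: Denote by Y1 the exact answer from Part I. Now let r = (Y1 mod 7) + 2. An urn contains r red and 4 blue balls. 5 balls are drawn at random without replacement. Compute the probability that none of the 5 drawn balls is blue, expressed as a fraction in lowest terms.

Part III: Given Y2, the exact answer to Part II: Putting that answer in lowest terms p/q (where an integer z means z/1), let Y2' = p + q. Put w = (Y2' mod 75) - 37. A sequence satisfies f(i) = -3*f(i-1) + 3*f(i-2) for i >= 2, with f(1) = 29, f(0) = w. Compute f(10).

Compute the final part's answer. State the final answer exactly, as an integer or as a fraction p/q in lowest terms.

-4518585

Part I: cross terms: (-17*-8 - 0*-31)=136, (0*-2 - 6*-8)=48, (6*9 - -16*-2)=22, (-16*-31 - -17*9)=649; twice the area = |855| = 855; area = 855/2; boundary points = 1 + 6 + 11 + 1 = 19; strictly interior points = area - boundary/2 + 1 = 419; answer 419
Part II: Y1 = 419; r = 8; total draws C(12,5) = 792; favorable C(8,5) = 56; P = 7/99; answer 7/99
Part III: Y2 = 7/99; threaded value p + q = 106; w = -6; f(2) = -3*(29) + 3*(-6) = -105; iterating: f(2)=-105, f(3)=402, f(4)=-1521, f(5)=5769, f(6)=-21870, f(7)=82917, f(8)=-314361, f(9)=1191834, f(10)=-4518585; answer -4518585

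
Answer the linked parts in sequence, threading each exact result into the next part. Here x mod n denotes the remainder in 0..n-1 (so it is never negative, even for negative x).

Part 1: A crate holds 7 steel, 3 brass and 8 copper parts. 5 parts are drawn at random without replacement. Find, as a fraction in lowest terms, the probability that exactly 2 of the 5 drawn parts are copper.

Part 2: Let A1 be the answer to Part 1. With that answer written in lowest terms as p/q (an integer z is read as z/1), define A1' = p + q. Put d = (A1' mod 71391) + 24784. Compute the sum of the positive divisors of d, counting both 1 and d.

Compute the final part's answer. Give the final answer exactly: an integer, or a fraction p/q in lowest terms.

39792

Part 1: total draws C(18,5) = 8568; favorable C(8,2)*C(10,3) = 3360; P = 20/51; answer 20/51
Part 2: A1 = 20/51; threaded value p + q = 71; d = 24855; 24855 = 3 * 5 * 1657; sigma = (1 + 3) * (1 + 5) * (1 + 1657) = 4 * 6 * 1658 = 39792; answer 39792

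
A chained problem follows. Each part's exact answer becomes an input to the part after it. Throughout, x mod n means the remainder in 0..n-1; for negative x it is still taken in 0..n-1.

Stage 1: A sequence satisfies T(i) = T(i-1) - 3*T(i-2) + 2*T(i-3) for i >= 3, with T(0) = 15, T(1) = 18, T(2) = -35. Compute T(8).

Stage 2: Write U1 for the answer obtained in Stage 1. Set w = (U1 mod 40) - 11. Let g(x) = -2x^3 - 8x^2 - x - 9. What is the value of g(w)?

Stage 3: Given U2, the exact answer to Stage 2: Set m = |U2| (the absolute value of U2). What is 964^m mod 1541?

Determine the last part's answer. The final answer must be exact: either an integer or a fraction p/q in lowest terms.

799

Stage 1: T(3) = 1*(-35) - 3*(18) + 2*(15) = -59; iterating: T(3)=-59, T(4)=82, T(5)=189, T(6)=-175, T(7)=-578, T(8)=325; answer 325
Stage 2: U1 = 325; w = -6; -2*(-6)^3 - 8*(-6)^2 - 1*(-6)^1 - 9 = (432) + (-288) + (6) + (-9) = 141; answer 141
Stage 3: U2 = 141; m = 141; squarings mod 1541: 964^1=964, 964^2=73, 964^4=706, 964^8=693, 964^16=998, 964^32=518, 964^64=190, 964^128=657; 964^141 = 964^1 * 964^4 * 964^8 * 964^128 = 799 (mod 1541); answer 799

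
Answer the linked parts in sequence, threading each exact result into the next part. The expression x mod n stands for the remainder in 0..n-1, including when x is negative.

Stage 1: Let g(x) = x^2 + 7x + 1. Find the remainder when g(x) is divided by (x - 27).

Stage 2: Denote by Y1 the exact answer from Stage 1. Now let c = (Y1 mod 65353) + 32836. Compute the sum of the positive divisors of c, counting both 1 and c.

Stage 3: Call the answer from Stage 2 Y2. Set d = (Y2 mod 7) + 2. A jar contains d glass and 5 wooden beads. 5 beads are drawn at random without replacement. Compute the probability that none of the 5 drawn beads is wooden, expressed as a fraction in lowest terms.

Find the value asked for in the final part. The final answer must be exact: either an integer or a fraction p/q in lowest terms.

Stage 1: remainder = value at the root: 1*(27)^2 + 7*(27)^1 + 1 = (729) + (189) + (1) = 919; answer 919
Stage 2: Y1 = 919; c = 33755; 33755 = 5 * 43 * 157; sigma = (1 + 5) * (1 + 43) * (1 + 157) = 6 * 44 * 158 = 41712; answer 41712
Stage 3: Y2 = 41712; d = 8; total draws C(13,5) = 1287; favorable C(8,5) = 56; P = 56/1287; answer 56/1287

56/1287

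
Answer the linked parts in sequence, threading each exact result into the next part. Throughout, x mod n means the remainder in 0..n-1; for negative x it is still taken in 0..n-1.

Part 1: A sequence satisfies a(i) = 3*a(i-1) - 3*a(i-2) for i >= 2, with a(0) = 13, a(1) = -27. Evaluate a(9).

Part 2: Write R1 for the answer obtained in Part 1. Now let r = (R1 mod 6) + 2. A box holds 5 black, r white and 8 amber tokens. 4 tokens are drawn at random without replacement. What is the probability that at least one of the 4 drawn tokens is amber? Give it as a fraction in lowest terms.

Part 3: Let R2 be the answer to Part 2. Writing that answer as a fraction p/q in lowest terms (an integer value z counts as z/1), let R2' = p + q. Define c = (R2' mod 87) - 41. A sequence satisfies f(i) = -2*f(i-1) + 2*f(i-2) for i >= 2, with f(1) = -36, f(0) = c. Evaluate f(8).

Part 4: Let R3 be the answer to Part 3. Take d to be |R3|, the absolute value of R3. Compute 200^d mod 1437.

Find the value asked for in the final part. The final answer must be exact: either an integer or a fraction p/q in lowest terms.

Part 1: a(2) = 3*(-27) - 3*(13) = -120; iterating: a(2)=-120, a(3)=-279, a(4)=-477, a(5)=-594, a(6)=-351, a(7)=729, a(8)=3240, a(9)=7533; answer 7533
Part 2: R1 = 7533; r = 5; total draws C(18,4) = 3060; complement C(10,4) = 210; favorable 3060 - 210 = 2850; P = 95/102; answer 95/102
Part 3: R2 = 95/102; threaded value p + q = 197; c = -18; f(2) = -2*(-36) + 2*(-18) = 36; iterating: f(2)=36, f(3)=-144, f(4)=360, f(5)=-1008, f(6)=2736, f(7)=-7488, f(8)=20448; answer 20448
Part 4: R3 = 20448; d = 20448; squarings mod 1437: 200^1=200, 200^2=1201, 200^4=1090, 200^8=1138, 200^16=307, 200^32=844, 200^64=1021, 200^128=616, 200^256=88, 200^512=559, 200^1024=652, 200^2048=1189, 200^4096=1150, 200^8192=460, 200^16384=361; 200^20448 = 200^32 * 200^64 * 200^128 * 200^256 * 200^512 * 200^1024 * 200^2048 * 200^16384 = 829 (mod 1437); answer 829

829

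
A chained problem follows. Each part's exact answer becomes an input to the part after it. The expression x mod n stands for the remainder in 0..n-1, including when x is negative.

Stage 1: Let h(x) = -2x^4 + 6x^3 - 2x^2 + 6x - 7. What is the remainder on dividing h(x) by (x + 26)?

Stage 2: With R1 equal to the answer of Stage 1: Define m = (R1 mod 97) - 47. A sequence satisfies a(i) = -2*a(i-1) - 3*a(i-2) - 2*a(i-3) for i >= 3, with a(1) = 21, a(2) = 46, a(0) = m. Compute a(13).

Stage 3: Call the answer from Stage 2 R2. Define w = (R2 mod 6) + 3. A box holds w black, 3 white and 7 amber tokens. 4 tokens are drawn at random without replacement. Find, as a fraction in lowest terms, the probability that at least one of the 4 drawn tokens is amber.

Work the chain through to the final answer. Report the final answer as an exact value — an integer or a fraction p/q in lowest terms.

Stage 1: remainder = value at the root: -2*(-26)^4 + 6*(-26)^3 - 2*(-26)^2 + 6*(-26)^1 - 7 = (-913952) + (-105456) + (-1352) + (-156) + (-7) = -1020923; answer -1020923
Stage 2: R1 = -1020923; m = -45; a(3) = -2*(46) - 3*(21) - 2*(-45) = -65; iterating: a(3)=-65, a(4)=-50, a(5)=203, a(6)=-126, a(7)=-257, a(8)=486, a(9)=51, a(10)=-1046, a(11)=967, a(12)=1102, a(13)=-3013; answer -3013
Stage 3: R2 = -3013; w = 8; total draws C(18,4) = 3060; complement C(11,4) = 330; favorable 3060 - 330 = 2730; P = 91/102; answer 91/102

91/102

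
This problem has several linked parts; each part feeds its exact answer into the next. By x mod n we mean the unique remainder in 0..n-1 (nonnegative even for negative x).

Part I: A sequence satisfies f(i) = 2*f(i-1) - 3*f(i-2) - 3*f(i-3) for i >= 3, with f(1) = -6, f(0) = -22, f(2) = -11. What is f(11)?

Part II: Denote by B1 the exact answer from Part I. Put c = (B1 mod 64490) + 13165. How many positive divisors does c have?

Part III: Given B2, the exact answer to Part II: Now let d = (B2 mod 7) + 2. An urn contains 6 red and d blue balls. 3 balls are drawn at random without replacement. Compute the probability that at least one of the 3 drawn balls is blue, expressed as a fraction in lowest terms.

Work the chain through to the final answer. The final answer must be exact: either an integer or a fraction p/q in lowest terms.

16/21

Part I: f(3) = 2*(-11) - 3*(-6) - 3*(-22) = 62; iterating: f(3)=62, f(4)=175, f(5)=197, f(6)=-317, f(7)=-1750, f(8)=-3140, f(9)=-79, f(10)=14512, f(11)=38681; answer 38681
Part II: B1 = 38681; c = 51846; 51846 = 2 * 3 * 8641; number of divisors = (1+1) * (1+1) * (1+1) = 8; answer 8
Part III: B2 = 8; d = 3; total draws C(9,3) = 84; complement C(6,3) = 20; favorable 84 - 20 = 64; P = 16/21; answer 16/21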